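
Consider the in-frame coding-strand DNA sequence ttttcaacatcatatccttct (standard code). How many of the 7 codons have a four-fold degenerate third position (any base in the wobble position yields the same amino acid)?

Codon 1 TTT (Phe): third position 2-fold.
Codon 2 TCA (Ser): third position 4-fold.
Codon 3 ACA (Thr): third position 4-fold.
Codon 4 TCA (Ser): third position 4-fold.
Codon 5 TAT (Tyr): third position 2-fold.
Codon 6 CCT (Pro): third position 4-fold.
Codon 7 TCT (Ser): third position 4-fold.
Four-fold degenerate third positions: 5.

5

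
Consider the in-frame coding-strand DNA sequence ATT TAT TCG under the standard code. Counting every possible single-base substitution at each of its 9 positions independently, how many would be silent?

6

Codon 1 (ATT, Ile): 2 synonymous substitutions.
Codon 2 (TAT, Tyr): 1 synonymous substitution.
Codon 3 (TCG, Ser): 3 synonymous substitutions.
Total: 2 + 1 + 3 = 6.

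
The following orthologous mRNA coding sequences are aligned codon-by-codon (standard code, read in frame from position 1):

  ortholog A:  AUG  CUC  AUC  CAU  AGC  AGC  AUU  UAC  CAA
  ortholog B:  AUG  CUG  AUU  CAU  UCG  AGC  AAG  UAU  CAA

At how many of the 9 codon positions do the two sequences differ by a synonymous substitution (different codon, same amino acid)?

4

Codon 1: AUG Met / AUG Met — identical.
Codon 2: CUC Leu / CUG Leu — synonymous.
Codon 3: AUC Ile / AUU Ile — synonymous.
Codon 4: CAU His / CAU His — identical.
Codon 5: AGC Ser / UCG Ser — synonymous.
Codon 6: AGC Ser / AGC Ser — identical.
Codon 7: AUU Ile / AAG Lys — nonsynonymous.
Codon 8: UAC Tyr / UAU Tyr — synonymous.
Codon 9: CAA Gln / CAA Gln — identical.
Synonymous differences: 4.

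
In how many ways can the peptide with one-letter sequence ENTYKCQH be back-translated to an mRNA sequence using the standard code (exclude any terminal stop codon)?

Glu: 2 codons.
Asn: 2 codons.
Thr: 4 codons.
Tyr: 2 codons.
Lys: 2 codons.
Cys: 2 codons.
Gln: 2 codons.
His: 2 codons.
2 × 2 × 4 × 2 × 2 × 2 × 2 × 2 = 512.

512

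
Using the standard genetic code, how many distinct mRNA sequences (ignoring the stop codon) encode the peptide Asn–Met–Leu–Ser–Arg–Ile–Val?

Asn: 2 codons.
Met: 1 codon.
Leu: 6 codons.
Ser: 6 codons.
Arg: 6 codons.
Ile: 3 codons.
Val: 4 codons.
2 × 1 × 6 × 6 × 6 × 3 × 4 = 5184.

5184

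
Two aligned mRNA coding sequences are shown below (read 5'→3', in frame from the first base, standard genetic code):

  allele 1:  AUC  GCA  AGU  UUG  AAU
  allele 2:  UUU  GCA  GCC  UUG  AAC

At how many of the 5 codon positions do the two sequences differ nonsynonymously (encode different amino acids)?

2

Codon 1: AUC Ile / UUU Phe — nonsynonymous.
Codon 2: GCA Ala / GCA Ala — identical.
Codon 3: AGU Ser / GCC Ala — nonsynonymous.
Codon 4: UUG Leu / UUG Leu — identical.
Codon 5: AAU Asn / AAC Asn — synonymous.
Nonsynonymous differences: 2.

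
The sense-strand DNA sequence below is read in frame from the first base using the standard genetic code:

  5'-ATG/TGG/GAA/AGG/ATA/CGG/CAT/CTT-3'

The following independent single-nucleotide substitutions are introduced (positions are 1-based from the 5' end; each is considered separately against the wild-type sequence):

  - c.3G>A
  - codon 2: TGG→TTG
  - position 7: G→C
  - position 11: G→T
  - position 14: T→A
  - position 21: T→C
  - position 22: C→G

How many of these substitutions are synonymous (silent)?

1

Codon 1: ATG (Met) → ATA (Ile) — missense.
Codon 2: TGG (Trp) → TTG (Leu) — missense.
Codon 3: GAA (Glu) → CAA (Gln) — missense.
Codon 4: AGG (Arg) → ATG (Met) — missense.
Codon 5: ATA (Ile) → AAA (Lys) — missense.
Codon 7: CAT (His) → CAC (His) — synonymous.
Codon 8: CTT (Leu) → GTT (Val) — missense.
Synonymous: 1 of 7.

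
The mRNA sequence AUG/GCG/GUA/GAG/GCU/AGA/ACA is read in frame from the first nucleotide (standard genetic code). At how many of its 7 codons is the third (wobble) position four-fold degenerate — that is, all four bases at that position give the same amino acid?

Codon 1 AUG (Met): third position 1-fold.
Codon 2 GCG (Ala): third position 4-fold.
Codon 3 GUA (Val): third position 4-fold.
Codon 4 GAG (Glu): third position 2-fold.
Codon 5 GCU (Ala): third position 4-fold.
Codon 6 AGA (Arg): third position 2-fold.
Codon 7 ACA (Thr): third position 4-fold.
Four-fold degenerate third positions: 4.

4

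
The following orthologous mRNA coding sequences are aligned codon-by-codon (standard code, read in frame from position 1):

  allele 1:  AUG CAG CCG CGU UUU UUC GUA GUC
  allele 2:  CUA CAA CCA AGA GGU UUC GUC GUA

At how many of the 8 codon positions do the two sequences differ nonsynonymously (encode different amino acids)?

2

Codon 1: AUG Met / CUA Leu — nonsynonymous.
Codon 2: CAG Gln / CAA Gln — synonymous.
Codon 3: CCG Pro / CCA Pro — synonymous.
Codon 4: CGU Arg / AGA Arg — synonymous.
Codon 5: UUU Phe / GGU Gly — nonsynonymous.
Codon 6: UUC Phe / UUC Phe — identical.
Codon 7: GUA Val / GUC Val — synonymous.
Codon 8: GUC Val / GUA Val — synonymous.
Nonsynonymous differences: 2.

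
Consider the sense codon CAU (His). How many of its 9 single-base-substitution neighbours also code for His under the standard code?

Position 1: none → 0 synonymous.
Position 2: none → 0 synonymous.
Position 3: CAC → 1 synonymous.
Total: 0 + 0 + 1 = 1.

1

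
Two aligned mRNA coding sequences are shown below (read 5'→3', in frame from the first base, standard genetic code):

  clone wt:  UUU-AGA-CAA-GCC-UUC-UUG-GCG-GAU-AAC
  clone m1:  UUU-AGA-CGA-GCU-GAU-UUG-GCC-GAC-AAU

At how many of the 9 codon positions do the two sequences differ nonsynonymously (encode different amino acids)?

2

Codon 1: UUU Phe / UUU Phe — identical.
Codon 2: AGA Arg / AGA Arg — identical.
Codon 3: CAA Gln / CGA Arg — nonsynonymous.
Codon 4: GCC Ala / GCU Ala — synonymous.
Codon 5: UUC Phe / GAU Asp — nonsynonymous.
Codon 6: UUG Leu / UUG Leu — identical.
Codon 7: GCG Ala / GCC Ala — synonymous.
Codon 8: GAU Asp / GAC Asp — synonymous.
Codon 9: AAC Asn / AAU Asn — synonymous.
Nonsynonymous differences: 2.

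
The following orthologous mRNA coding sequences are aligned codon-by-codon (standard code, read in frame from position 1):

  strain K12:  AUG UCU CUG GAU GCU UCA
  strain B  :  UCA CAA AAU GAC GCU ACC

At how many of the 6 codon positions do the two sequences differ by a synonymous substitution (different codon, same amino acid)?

1

Codon 1: AUG Met / UCA Ser — nonsynonymous.
Codon 2: UCU Ser / CAA Gln — nonsynonymous.
Codon 3: CUG Leu / AAU Asn — nonsynonymous.
Codon 4: GAU Asp / GAC Asp — synonymous.
Codon 5: GCU Ala / GCU Ala — identical.
Codon 6: UCA Ser / ACC Thr — nonsynonymous.
Synonymous differences: 1.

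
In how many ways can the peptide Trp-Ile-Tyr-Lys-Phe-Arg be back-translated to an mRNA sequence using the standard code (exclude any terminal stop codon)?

Trp: 1 codon.
Ile: 3 codons.
Tyr: 2 codons.
Lys: 2 codons.
Phe: 2 codons.
Arg: 6 codons.
1 × 3 × 2 × 2 × 2 × 6 = 144.

144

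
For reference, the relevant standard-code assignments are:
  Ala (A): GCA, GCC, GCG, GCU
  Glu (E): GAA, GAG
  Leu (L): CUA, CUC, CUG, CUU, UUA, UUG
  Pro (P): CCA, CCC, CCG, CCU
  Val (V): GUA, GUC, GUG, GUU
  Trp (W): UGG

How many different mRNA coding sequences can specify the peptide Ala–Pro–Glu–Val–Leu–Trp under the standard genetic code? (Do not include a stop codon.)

768

Ala: 4 codons.
Pro: 4 codons.
Glu: 2 codons.
Val: 4 codons.
Leu: 6 codons.
Trp: 1 codon.
4 × 4 × 2 × 4 × 6 × 1 = 768.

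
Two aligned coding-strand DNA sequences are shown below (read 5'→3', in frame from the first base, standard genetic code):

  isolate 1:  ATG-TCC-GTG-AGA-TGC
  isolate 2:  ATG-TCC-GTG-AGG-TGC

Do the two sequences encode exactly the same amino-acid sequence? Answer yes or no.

Codon 1: ATG Met / ATG Met — identical.
Codon 2: TCC Ser / TCC Ser — identical.
Codon 3: GTG Val / GTG Val — identical.
Codon 4: AGA Arg / AGG Arg — synonymous.
Codon 5: TGC Cys / TGC Cys — identical.
Nonsynonymous differences: 0 → same protein.

yes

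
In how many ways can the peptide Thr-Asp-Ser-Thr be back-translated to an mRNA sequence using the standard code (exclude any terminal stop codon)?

Thr: 4 codons.
Asp: 2 codons.
Ser: 6 codons.
Thr: 4 codons.
4 × 2 × 6 × 4 = 192.

192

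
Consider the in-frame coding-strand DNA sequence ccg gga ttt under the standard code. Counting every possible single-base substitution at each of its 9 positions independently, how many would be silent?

Codon 1 (CCG, Pro): 3 synonymous substitutions.
Codon 2 (GGA, Gly): 3 synonymous substitutions.
Codon 3 (TTT, Phe): 1 synonymous substitution.
Total: 3 + 3 + 1 = 7.

7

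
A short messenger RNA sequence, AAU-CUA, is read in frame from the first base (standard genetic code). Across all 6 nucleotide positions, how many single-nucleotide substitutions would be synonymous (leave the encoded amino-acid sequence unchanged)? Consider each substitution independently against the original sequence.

Codon 1 (AAU, Asn): 1 synonymous substitution.
Codon 2 (CUA, Leu): 4 synonymous substitutions.
Total: 1 + 4 = 5.

5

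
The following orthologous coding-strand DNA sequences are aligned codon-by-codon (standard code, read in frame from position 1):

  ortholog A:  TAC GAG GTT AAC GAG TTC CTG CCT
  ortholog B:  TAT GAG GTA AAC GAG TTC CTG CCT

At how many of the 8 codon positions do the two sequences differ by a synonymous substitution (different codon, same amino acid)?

Codon 1: TAC Tyr / TAT Tyr — synonymous.
Codon 2: GAG Glu / GAG Glu — identical.
Codon 3: GTT Val / GTA Val — synonymous.
Codon 4: AAC Asn / AAC Asn — identical.
Codon 5: GAG Glu / GAG Glu — identical.
Codon 6: TTC Phe / TTC Phe — identical.
Codon 7: CTG Leu / CTG Leu — identical.
Codon 8: CCT Pro / CCT Pro — identical.
Synonymous differences: 2.

2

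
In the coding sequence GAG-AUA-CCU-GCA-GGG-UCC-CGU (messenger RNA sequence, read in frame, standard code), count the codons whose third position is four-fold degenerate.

5

Codon 1 GAG (Glu): third position 2-fold.
Codon 2 AUA (Ile): third position 3-fold.
Codon 3 CCU (Pro): third position 4-fold.
Codon 4 GCA (Ala): third position 4-fold.
Codon 5 GGG (Gly): third position 4-fold.
Codon 6 UCC (Ser): third position 4-fold.
Codon 7 CGU (Arg): third position 4-fold.
Four-fold degenerate third positions: 5.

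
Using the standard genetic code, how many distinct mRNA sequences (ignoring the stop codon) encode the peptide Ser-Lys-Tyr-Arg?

Ser: 6 codons.
Lys: 2 codons.
Tyr: 2 codons.
Arg: 6 codons.
6 × 2 × 2 × 6 = 144.

144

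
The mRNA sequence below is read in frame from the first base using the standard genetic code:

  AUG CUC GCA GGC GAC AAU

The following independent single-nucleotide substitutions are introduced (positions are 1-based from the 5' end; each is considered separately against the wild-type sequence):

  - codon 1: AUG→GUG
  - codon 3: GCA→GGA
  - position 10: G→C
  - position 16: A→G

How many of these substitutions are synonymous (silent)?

Codon 1: AUG (Met) → GUG (Val) — missense.
Codon 3: GCA (Ala) → GGA (Gly) — missense.
Codon 4: GGC (Gly) → CGC (Arg) — missense.
Codon 6: AAU (Asn) → GAU (Asp) — missense.
Synonymous: 0 of 4.

0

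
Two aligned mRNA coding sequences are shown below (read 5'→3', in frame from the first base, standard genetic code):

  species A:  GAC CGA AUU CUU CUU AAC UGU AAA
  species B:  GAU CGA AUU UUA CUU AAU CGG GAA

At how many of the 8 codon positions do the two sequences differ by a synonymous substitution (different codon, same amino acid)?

Codon 1: GAC Asp / GAU Asp — synonymous.
Codon 2: CGA Arg / CGA Arg — identical.
Codon 3: AUU Ile / AUU Ile — identical.
Codon 4: CUU Leu / UUA Leu — synonymous.
Codon 5: CUU Leu / CUU Leu — identical.
Codon 6: AAC Asn / AAU Asn — synonymous.
Codon 7: UGU Cys / CGG Arg — nonsynonymous.
Codon 8: AAA Lys / GAA Glu — nonsynonymous.
Synonymous differences: 3.

3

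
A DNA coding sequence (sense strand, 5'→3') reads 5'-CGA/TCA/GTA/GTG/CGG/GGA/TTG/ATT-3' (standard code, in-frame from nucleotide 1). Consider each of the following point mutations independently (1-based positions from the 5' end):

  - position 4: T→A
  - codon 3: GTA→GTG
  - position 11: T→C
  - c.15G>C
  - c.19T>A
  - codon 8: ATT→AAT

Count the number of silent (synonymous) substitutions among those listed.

2

Codon 2: TCA (Ser) → ACA (Thr) — missense.
Codon 3: GTA (Val) → GTG (Val) — synonymous.
Codon 4: GTG (Val) → GCG (Ala) — missense.
Codon 5: CGG (Arg) → CGC (Arg) — synonymous.
Codon 7: TTG (Leu) → ATG (Met) — missense.
Codon 8: ATT (Ile) → AAT (Asn) — missense.
Synonymous: 2 of 6.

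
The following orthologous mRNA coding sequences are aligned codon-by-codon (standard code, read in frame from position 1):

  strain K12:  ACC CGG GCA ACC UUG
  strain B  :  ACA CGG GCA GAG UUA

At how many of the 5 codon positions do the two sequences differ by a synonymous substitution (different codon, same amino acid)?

Codon 1: ACC Thr / ACA Thr — synonymous.
Codon 2: CGG Arg / CGG Arg — identical.
Codon 3: GCA Ala / GCA Ala — identical.
Codon 4: ACC Thr / GAG Glu — nonsynonymous.
Codon 5: UUG Leu / UUA Leu — synonymous.
Synonymous differences: 2.

2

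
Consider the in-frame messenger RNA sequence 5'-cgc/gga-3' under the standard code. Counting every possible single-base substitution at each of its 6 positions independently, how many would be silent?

6

Codon 1 (CGC, Arg): 3 synonymous substitutions.
Codon 2 (GGA, Gly): 3 synonymous substitutions.
Total: 3 + 3 = 6.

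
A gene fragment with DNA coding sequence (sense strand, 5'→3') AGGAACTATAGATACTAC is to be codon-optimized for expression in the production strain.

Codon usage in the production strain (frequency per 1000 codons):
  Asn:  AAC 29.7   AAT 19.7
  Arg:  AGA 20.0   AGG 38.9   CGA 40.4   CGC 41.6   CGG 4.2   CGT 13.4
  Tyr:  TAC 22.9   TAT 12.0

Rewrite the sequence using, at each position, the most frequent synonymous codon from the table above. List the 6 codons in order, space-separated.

CGC AAC TAC CGC TAC TAC

Codon 1 (Arg): best is CGC at 41.6.
Codon 2 (Asn): best is AAC at 29.7.
Codon 3 (Tyr): best is TAC at 22.9.
Codon 4 (Arg): best is CGC at 41.6.
Codon 5 (Tyr): best is TAC at 22.9.
Codon 6 (Tyr): best is TAC at 22.9.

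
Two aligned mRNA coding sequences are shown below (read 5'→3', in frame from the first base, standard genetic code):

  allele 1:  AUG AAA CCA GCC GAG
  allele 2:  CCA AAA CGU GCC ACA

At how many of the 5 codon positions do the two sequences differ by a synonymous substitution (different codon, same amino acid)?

0

Codon 1: AUG Met / CCA Pro — nonsynonymous.
Codon 2: AAA Lys / AAA Lys — identical.
Codon 3: CCA Pro / CGU Arg — nonsynonymous.
Codon 4: GCC Ala / GCC Ala — identical.
Codon 5: GAG Glu / ACA Thr — nonsynonymous.
Synonymous differences: 0.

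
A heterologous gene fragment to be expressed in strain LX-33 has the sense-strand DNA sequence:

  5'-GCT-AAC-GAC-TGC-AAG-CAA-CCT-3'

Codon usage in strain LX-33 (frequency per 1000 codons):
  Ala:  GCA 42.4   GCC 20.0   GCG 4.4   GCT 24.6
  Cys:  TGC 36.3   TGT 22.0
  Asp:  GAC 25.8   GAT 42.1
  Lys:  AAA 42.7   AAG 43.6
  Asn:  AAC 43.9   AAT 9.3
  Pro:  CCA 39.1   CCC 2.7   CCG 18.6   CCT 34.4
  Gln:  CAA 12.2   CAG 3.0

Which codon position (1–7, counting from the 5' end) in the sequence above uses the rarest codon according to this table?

Codon 1 GCT (Ala): 24.6 per 1000.
Codon 2 AAC (Asn): 43.9 per 1000.
Codon 3 GAC (Asp): 25.8 per 1000.
Codon 4 TGC (Cys): 36.3 per 1000.
Codon 5 AAG (Lys): 43.6 per 1000.
Codon 6 CAA (Gln): 12.2 per 1000.
Codon 7 CCT (Pro): 34.4 per 1000.
Lowest frequency is 12.2 at codon 6.

6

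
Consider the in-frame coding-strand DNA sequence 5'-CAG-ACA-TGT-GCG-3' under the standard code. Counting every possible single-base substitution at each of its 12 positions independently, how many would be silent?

8

Codon 1 (CAG, Gln): 1 synonymous substitution.
Codon 2 (ACA, Thr): 3 synonymous substitutions.
Codon 3 (TGT, Cys): 1 synonymous substitution.
Codon 4 (GCG, Ala): 3 synonymous substitutions.
Total: 1 + 3 + 1 + 3 = 8.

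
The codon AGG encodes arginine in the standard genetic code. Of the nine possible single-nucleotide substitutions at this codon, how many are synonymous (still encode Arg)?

2

Position 1: CGG → 1 synonymous.
Position 2: none → 0 synonymous.
Position 3: AGA → 1 synonymous.
Total: 1 + 0 + 1 = 2.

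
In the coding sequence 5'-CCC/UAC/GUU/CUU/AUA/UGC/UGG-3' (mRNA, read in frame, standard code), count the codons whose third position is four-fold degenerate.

Codon 1 CCC (Pro): third position 4-fold.
Codon 2 UAC (Tyr): third position 2-fold.
Codon 3 GUU (Val): third position 4-fold.
Codon 4 CUU (Leu): third position 4-fold.
Codon 5 AUA (Ile): third position 3-fold.
Codon 6 UGC (Cys): third position 2-fold.
Codon 7 UGG (Trp): third position 1-fold.
Four-fold degenerate third positions: 3.

3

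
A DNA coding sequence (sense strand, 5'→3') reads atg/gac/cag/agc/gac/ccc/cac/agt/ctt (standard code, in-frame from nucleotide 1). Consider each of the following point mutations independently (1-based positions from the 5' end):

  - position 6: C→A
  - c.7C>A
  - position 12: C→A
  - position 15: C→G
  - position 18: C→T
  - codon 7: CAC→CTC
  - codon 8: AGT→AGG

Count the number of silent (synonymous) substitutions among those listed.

Codon 2: GAC (Asp) → GAA (Glu) — missense.
Codon 3: CAG (Gln) → AAG (Lys) — missense.
Codon 4: AGC (Ser) → AGA (Arg) — missense.
Codon 5: GAC (Asp) → GAG (Glu) — missense.
Codon 6: CCC (Pro) → CCT (Pro) — synonymous.
Codon 7: CAC (His) → CTC (Leu) — missense.
Codon 8: AGT (Ser) → AGG (Arg) — missense.
Synonymous: 1 of 7.

1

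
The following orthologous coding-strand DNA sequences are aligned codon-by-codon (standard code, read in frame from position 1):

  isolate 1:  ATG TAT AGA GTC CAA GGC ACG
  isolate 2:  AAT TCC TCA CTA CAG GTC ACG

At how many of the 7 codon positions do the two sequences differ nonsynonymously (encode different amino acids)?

5

Codon 1: ATG Met / AAT Asn — nonsynonymous.
Codon 2: TAT Tyr / TCC Ser — nonsynonymous.
Codon 3: AGA Arg / TCA Ser — nonsynonymous.
Codon 4: GTC Val / CTA Leu — nonsynonymous.
Codon 5: CAA Gln / CAG Gln — synonymous.
Codon 6: GGC Gly / GTC Val — nonsynonymous.
Codon 7: ACG Thr / ACG Thr — identical.
Nonsynonymous differences: 5.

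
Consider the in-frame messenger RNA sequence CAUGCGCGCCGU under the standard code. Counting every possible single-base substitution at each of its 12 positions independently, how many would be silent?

10

Codon 1 (CAU, His): 1 synonymous substitution.
Codon 2 (GCG, Ala): 3 synonymous substitutions.
Codon 3 (CGC, Arg): 3 synonymous substitutions.
Codon 4 (CGU, Arg): 3 synonymous substitutions.
Total: 1 + 3 + 3 + 3 = 10.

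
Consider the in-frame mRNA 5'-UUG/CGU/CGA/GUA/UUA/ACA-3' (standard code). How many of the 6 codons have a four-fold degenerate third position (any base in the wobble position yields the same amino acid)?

4

Codon 1 UUG (Leu): third position 2-fold.
Codon 2 CGU (Arg): third position 4-fold.
Codon 3 CGA (Arg): third position 4-fold.
Codon 4 GUA (Val): third position 4-fold.
Codon 5 UUA (Leu): third position 2-fold.
Codon 6 ACA (Thr): third position 4-fold.
Four-fold degenerate third positions: 4.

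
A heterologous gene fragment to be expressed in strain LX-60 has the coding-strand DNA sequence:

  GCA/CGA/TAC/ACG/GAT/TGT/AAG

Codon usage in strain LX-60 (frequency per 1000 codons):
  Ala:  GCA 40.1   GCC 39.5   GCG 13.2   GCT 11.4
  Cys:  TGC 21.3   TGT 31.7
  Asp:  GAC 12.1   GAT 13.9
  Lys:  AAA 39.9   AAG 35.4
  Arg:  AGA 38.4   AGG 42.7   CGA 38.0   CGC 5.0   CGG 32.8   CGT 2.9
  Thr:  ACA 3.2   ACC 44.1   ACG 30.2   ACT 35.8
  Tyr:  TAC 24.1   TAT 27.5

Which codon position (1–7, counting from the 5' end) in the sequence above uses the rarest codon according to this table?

Codon 1 GCA (Ala): 40.1 per 1000.
Codon 2 CGA (Arg): 38.0 per 1000.
Codon 3 TAC (Tyr): 24.1 per 1000.
Codon 4 ACG (Thr): 30.2 per 1000.
Codon 5 GAT (Asp): 13.9 per 1000.
Codon 6 TGT (Cys): 31.7 per 1000.
Codon 7 AAG (Lys): 35.4 per 1000.
Lowest frequency is 13.9 at codon 5.

5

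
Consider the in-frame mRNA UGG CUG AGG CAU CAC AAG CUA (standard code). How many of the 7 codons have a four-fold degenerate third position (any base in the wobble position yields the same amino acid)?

Codon 1 UGG (Trp): third position 1-fold.
Codon 2 CUG (Leu): third position 4-fold.
Codon 3 AGG (Arg): third position 2-fold.
Codon 4 CAU (His): third position 2-fold.
Codon 5 CAC (His): third position 2-fold.
Codon 6 AAG (Lys): third position 2-fold.
Codon 7 CUA (Leu): third position 4-fold.
Four-fold degenerate third positions: 2.

2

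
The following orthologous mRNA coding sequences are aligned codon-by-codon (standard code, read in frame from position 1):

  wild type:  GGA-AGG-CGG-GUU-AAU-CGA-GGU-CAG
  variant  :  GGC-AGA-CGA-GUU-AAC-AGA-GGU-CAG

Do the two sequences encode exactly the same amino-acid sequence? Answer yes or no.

Codon 1: GGA Gly / GGC Gly — synonymous.
Codon 2: AGG Arg / AGA Arg — synonymous.
Codon 3: CGG Arg / CGA Arg — synonymous.
Codon 4: GUU Val / GUU Val — identical.
Codon 5: AAU Asn / AAC Asn — synonymous.
Codon 6: CGA Arg / AGA Arg — synonymous.
Codon 7: GGU Gly / GGU Gly — identical.
Codon 8: CAG Gln / CAG Gln — identical.
Nonsynonymous differences: 0 → same protein.

yes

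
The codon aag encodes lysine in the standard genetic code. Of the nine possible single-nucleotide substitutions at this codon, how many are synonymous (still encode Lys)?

Position 1: none → 0 synonymous.
Position 2: none → 0 synonymous.
Position 3: AAA → 1 synonymous.
Total: 0 + 0 + 1 = 1.

1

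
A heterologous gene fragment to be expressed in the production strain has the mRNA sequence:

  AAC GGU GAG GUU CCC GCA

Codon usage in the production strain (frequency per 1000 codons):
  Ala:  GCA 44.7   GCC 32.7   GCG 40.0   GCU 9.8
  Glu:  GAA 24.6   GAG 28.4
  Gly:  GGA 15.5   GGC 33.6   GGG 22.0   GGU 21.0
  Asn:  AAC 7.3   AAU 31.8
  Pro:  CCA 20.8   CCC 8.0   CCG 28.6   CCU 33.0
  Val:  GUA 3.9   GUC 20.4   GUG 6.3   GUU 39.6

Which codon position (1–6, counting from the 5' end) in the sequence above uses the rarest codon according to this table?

1

Codon 1 AAC (Asn): 7.3 per 1000.
Codon 2 GGU (Gly): 21.0 per 1000.
Codon 3 GAG (Glu): 28.4 per 1000.
Codon 4 GUU (Val): 39.6 per 1000.
Codon 5 CCC (Pro): 8.0 per 1000.
Codon 6 GCA (Ala): 44.7 per 1000.
Lowest frequency is 7.3 at codon 1.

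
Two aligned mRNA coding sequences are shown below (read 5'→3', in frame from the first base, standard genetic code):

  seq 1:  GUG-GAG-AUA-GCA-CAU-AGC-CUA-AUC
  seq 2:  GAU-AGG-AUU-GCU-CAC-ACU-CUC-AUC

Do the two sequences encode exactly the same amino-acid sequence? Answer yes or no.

Codon 1: GUG Val / GAU Asp — nonsynonymous.
Codon 2: GAG Glu / AGG Arg — nonsynonymous.
Codon 3: AUA Ile / AUU Ile — synonymous.
Codon 4: GCA Ala / GCU Ala — synonymous.
Codon 5: CAU His / CAC His — synonymous.
Codon 6: AGC Ser / ACU Thr — nonsynonymous.
Codon 7: CUA Leu / CUC Leu — synonymous.
Codon 8: AUC Ile / AUC Ile — identical.
Nonsynonymous differences: 3 → different protein.

no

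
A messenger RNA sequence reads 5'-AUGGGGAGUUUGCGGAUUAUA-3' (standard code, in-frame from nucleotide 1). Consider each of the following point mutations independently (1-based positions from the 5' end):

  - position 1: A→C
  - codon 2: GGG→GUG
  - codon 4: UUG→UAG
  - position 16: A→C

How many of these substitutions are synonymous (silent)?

0

Codon 1: AUG (Met) → CUG (Leu) — missense.
Codon 2: GGG (Gly) → GUG (Val) — missense.
Codon 4: UUG (Leu) → UAG (Stop) — nonsense.
Codon 6: AUU (Ile) → CUU (Leu) — missense.
Synonymous: 0 of 4.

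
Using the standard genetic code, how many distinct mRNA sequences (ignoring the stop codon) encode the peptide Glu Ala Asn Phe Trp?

32

Glu: 2 codons.
Ala: 4 codons.
Asn: 2 codons.
Phe: 2 codons.
Trp: 1 codon.
2 × 4 × 2 × 2 × 1 = 32.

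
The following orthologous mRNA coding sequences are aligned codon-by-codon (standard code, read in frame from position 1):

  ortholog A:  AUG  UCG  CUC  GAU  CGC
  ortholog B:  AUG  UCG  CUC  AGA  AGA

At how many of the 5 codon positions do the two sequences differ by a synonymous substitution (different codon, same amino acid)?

Codon 1: AUG Met / AUG Met — identical.
Codon 2: UCG Ser / UCG Ser — identical.
Codon 3: CUC Leu / CUC Leu — identical.
Codon 4: GAU Asp / AGA Arg — nonsynonymous.
Codon 5: CGC Arg / AGA Arg — synonymous.
Synonymous differences: 1.

1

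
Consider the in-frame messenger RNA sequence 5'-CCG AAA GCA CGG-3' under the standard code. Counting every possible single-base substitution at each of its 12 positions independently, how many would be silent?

11

Codon 1 (CCG, Pro): 3 synonymous substitutions.
Codon 2 (AAA, Lys): 1 synonymous substitution.
Codon 3 (GCA, Ala): 3 synonymous substitutions.
Codon 4 (CGG, Arg): 4 synonymous substitutions.
Total: 3 + 1 + 3 + 4 = 11.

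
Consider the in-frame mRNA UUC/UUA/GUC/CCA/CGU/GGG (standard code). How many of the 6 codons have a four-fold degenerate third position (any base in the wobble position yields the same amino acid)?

Codon 1 UUC (Phe): third position 2-fold.
Codon 2 UUA (Leu): third position 2-fold.
Codon 3 GUC (Val): third position 4-fold.
Codon 4 CCA (Pro): third position 4-fold.
Codon 5 CGU (Arg): third position 4-fold.
Codon 6 GGG (Gly): third position 4-fold.
Four-fold degenerate third positions: 4.

4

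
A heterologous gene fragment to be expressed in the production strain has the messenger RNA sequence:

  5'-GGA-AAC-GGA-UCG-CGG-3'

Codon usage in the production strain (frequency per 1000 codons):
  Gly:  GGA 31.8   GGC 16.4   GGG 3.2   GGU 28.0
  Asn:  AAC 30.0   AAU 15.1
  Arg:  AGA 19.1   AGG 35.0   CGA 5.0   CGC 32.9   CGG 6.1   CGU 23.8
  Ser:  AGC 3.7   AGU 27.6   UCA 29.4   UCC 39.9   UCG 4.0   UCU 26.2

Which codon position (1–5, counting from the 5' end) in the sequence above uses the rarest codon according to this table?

Codon 1 GGA (Gly): 31.8 per 1000.
Codon 2 AAC (Asn): 30.0 per 1000.
Codon 3 GGA (Gly): 31.8 per 1000.
Codon 4 UCG (Ser): 4.0 per 1000.
Codon 5 CGG (Arg): 6.1 per 1000.
Lowest frequency is 4.0 at codon 4.

4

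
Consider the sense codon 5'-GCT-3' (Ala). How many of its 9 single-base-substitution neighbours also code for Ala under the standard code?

3

Position 1: none → 0 synonymous.
Position 2: none → 0 synonymous.
Position 3: GCC, GCA, GCG → 3 synonymous.
Total: 0 + 0 + 3 = 3.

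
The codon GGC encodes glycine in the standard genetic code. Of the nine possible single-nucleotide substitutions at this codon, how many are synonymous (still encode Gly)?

Position 1: none → 0 synonymous.
Position 2: none → 0 synonymous.
Position 3: GGT, GGA, GGG → 3 synonymous.
Total: 0 + 0 + 3 = 3.

3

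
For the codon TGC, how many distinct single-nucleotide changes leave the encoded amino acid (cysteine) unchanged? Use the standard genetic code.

Position 1: none → 0 synonymous.
Position 2: none → 0 synonymous.
Position 3: TGT → 1 synonymous.
Total: 0 + 0 + 1 = 1.

1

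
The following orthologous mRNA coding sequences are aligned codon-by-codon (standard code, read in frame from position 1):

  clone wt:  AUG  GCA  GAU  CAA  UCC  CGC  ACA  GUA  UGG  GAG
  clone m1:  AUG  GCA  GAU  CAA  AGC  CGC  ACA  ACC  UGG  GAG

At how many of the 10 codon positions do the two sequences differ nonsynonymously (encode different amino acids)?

Codon 1: AUG Met / AUG Met — identical.
Codon 2: GCA Ala / GCA Ala — identical.
Codon 3: GAU Asp / GAU Asp — identical.
Codon 4: CAA Gln / CAA Gln — identical.
Codon 5: UCC Ser / AGC Ser — synonymous.
Codon 6: CGC Arg / CGC Arg — identical.
Codon 7: ACA Thr / ACA Thr — identical.
Codon 8: GUA Val / ACC Thr — nonsynonymous.
Codon 9: UGG Trp / UGG Trp — identical.
Codon 10: GAG Glu / GAG Glu — identical.
Nonsynonymous differences: 1.

1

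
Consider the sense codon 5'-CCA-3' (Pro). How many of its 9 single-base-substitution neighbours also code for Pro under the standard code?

Position 1: none → 0 synonymous.
Position 2: none → 0 synonymous.
Position 3: CCU, CCC, CCG → 3 synonymous.
Total: 0 + 0 + 3 = 3.

3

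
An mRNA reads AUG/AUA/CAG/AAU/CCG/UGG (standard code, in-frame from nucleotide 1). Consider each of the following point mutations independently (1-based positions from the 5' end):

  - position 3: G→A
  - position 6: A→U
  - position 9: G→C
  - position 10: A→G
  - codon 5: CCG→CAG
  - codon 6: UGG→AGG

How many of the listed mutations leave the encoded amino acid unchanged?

Codon 1: AUG (Met) → AUA (Ile) — missense.
Codon 2: AUA (Ile) → AUU (Ile) — synonymous.
Codon 3: CAG (Gln) → CAC (His) — missense.
Codon 4: AAU (Asn) → GAU (Asp) — missense.
Codon 5: CCG (Pro) → CAG (Gln) — missense.
Codon 6: UGG (Trp) → AGG (Arg) — missense.
Synonymous: 1 of 6.

1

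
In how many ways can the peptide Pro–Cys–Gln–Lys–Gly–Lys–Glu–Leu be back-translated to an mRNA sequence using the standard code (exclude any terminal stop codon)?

Pro: 4 codons.
Cys: 2 codons.
Gln: 2 codons.
Lys: 2 codons.
Gly: 4 codons.
Lys: 2 codons.
Glu: 2 codons.
Leu: 6 codons.
4 × 2 × 2 × 2 × 4 × 2 × 2 × 6 = 3072.

3072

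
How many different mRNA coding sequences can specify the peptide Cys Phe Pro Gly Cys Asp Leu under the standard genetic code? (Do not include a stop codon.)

Cys: 2 codons.
Phe: 2 codons.
Pro: 4 codons.
Gly: 4 codons.
Cys: 2 codons.
Asp: 2 codons.
Leu: 6 codons.
2 × 2 × 4 × 4 × 2 × 2 × 6 = 1536.

1536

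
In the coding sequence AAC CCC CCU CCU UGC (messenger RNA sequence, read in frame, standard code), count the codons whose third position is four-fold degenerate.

3

Codon 1 AAC (Asn): third position 2-fold.
Codon 2 CCC (Pro): third position 4-fold.
Codon 3 CCU (Pro): third position 4-fold.
Codon 4 CCU (Pro): third position 4-fold.
Codon 5 UGC (Cys): third position 2-fold.
Four-fold degenerate third positions: 3.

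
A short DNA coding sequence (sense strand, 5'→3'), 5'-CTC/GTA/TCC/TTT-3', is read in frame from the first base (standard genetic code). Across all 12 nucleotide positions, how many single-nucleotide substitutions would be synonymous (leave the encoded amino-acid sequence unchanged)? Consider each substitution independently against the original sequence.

10

Codon 1 (CTC, Leu): 3 synonymous substitutions.
Codon 2 (GTA, Val): 3 synonymous substitutions.
Codon 3 (TCC, Ser): 3 synonymous substitutions.
Codon 4 (TTT, Phe): 1 synonymous substitution.
Total: 3 + 3 + 3 + 1 = 10.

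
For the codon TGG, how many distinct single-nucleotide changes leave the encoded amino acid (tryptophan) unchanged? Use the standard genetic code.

0

Position 1: none → 0 synonymous.
Position 2: none → 0 synonymous.
Position 3: none → 0 synonymous.
Total: 0 + 0 + 0 = 0.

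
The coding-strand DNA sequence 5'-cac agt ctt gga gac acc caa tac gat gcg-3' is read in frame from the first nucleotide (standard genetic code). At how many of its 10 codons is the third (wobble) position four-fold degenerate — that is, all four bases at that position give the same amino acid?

Codon 1 CAC (His): third position 2-fold.
Codon 2 AGT (Ser): third position 2-fold.
Codon 3 CTT (Leu): third position 4-fold.
Codon 4 GGA (Gly): third position 4-fold.
Codon 5 GAC (Asp): third position 2-fold.
Codon 6 ACC (Thr): third position 4-fold.
Codon 7 CAA (Gln): third position 2-fold.
Codon 8 TAC (Tyr): third position 2-fold.
Codon 9 GAT (Asp): third position 2-fold.
Codon 10 GCG (Ala): third position 4-fold.
Four-fold degenerate third positions: 4.

4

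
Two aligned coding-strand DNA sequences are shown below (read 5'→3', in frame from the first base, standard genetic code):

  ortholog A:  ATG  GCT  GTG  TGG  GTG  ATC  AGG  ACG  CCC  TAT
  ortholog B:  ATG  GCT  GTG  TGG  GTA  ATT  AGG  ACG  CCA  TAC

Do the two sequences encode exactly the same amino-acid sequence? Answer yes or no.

Codon 1: ATG Met / ATG Met — identical.
Codon 2: GCT Ala / GCT Ala — identical.
Codon 3: GTG Val / GTG Val — identical.
Codon 4: TGG Trp / TGG Trp — identical.
Codon 5: GTG Val / GTA Val — synonymous.
Codon 6: ATC Ile / ATT Ile — synonymous.
Codon 7: AGG Arg / AGG Arg — identical.
Codon 8: ACG Thr / ACG Thr — identical.
Codon 9: CCC Pro / CCA Pro — synonymous.
Codon 10: TAT Tyr / TAC Tyr — synonymous.
Nonsynonymous differences: 0 → same protein.

yes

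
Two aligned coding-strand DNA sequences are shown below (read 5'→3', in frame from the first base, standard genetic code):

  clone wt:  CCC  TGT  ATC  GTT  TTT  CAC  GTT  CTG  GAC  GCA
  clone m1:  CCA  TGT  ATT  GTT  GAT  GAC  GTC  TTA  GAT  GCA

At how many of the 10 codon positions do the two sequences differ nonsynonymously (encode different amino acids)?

2

Codon 1: CCC Pro / CCA Pro — synonymous.
Codon 2: TGT Cys / TGT Cys — identical.
Codon 3: ATC Ile / ATT Ile — synonymous.
Codon 4: GTT Val / GTT Val — identical.
Codon 5: TTT Phe / GAT Asp — nonsynonymous.
Codon 6: CAC His / GAC Asp — nonsynonymous.
Codon 7: GTT Val / GTC Val — synonymous.
Codon 8: CTG Leu / TTA Leu — synonymous.
Codon 9: GAC Asp / GAT Asp — synonymous.
Codon 10: GCA Ala / GCA Ala — identical.
Nonsynonymous differences: 2.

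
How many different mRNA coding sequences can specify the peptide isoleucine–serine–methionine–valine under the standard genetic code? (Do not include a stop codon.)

72

Ile: 3 codons.
Ser: 6 codons.
Met: 1 codon.
Val: 4 codons.
3 × 6 × 1 × 4 = 72.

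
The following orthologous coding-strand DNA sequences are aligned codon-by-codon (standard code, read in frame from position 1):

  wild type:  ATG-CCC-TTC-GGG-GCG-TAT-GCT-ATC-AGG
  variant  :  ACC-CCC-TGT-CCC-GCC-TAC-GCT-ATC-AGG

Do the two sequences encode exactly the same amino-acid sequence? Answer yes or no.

no

Codon 1: ATG Met / ACC Thr — nonsynonymous.
Codon 2: CCC Pro / CCC Pro — identical.
Codon 3: TTC Phe / TGT Cys — nonsynonymous.
Codon 4: GGG Gly / CCC Pro — nonsynonymous.
Codon 5: GCG Ala / GCC Ala — synonymous.
Codon 6: TAT Tyr / TAC Tyr — synonymous.
Codon 7: GCT Ala / GCT Ala — identical.
Codon 8: ATC Ile / ATC Ile — identical.
Codon 9: AGG Arg / AGG Arg — identical.
Nonsynonymous differences: 3 → different protein.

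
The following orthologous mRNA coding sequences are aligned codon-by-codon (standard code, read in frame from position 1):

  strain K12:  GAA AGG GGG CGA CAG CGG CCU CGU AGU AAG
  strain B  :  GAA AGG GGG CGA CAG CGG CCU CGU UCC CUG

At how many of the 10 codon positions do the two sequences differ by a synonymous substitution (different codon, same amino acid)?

1

Codon 1: GAA Glu / GAA Glu — identical.
Codon 2: AGG Arg / AGG Arg — identical.
Codon 3: GGG Gly / GGG Gly — identical.
Codon 4: CGA Arg / CGA Arg — identical.
Codon 5: CAG Gln / CAG Gln — identical.
Codon 6: CGG Arg / CGG Arg — identical.
Codon 7: CCU Pro / CCU Pro — identical.
Codon 8: CGU Arg / CGU Arg — identical.
Codon 9: AGU Ser / UCC Ser — synonymous.
Codon 10: AAG Lys / CUG Leu — nonsynonymous.
Synonymous differences: 1.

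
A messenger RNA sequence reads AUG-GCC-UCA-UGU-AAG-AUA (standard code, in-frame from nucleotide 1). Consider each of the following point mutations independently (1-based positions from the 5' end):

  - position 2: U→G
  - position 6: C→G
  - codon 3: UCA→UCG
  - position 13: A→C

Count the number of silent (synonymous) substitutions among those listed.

2

Codon 1: AUG (Met) → AGG (Arg) — missense.
Codon 2: GCC (Ala) → GCG (Ala) — synonymous.
Codon 3: UCA (Ser) → UCG (Ser) — synonymous.
Codon 5: AAG (Lys) → CAG (Gln) — missense.
Synonymous: 2 of 4.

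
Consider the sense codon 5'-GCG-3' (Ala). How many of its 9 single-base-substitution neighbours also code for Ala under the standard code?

3

Position 1: none → 0 synonymous.
Position 2: none → 0 synonymous.
Position 3: GCU, GCC, GCA → 3 synonymous.
Total: 0 + 0 + 3 = 3.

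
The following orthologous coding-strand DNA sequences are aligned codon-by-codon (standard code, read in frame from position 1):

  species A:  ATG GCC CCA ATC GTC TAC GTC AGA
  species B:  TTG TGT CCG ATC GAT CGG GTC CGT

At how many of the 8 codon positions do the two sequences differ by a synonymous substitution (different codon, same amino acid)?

2

Codon 1: ATG Met / TTG Leu — nonsynonymous.
Codon 2: GCC Ala / TGT Cys — nonsynonymous.
Codon 3: CCA Pro / CCG Pro — synonymous.
Codon 4: ATC Ile / ATC Ile — identical.
Codon 5: GTC Val / GAT Asp — nonsynonymous.
Codon 6: TAC Tyr / CGG Arg — nonsynonymous.
Codon 7: GTC Val / GTC Val — identical.
Codon 8: AGA Arg / CGT Arg — synonymous.
Synonymous differences: 2.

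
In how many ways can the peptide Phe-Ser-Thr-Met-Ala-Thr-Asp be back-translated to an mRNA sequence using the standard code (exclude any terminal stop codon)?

1536

Phe: 2 codons.
Ser: 6 codons.
Thr: 4 codons.
Met: 1 codon.
Ala: 4 codons.
Thr: 4 codons.
Asp: 2 codons.
2 × 6 × 4 × 1 × 4 × 4 × 2 = 1536.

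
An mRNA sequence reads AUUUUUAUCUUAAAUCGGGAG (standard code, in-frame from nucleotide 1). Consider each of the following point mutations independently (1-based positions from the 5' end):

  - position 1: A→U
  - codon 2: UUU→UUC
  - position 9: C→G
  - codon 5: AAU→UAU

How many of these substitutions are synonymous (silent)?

Codon 1: AUU (Ile) → UUU (Phe) — missense.
Codon 2: UUU (Phe) → UUC (Phe) — synonymous.
Codon 3: AUC (Ile) → AUG (Met) — missense.
Codon 5: AAU (Asn) → UAU (Tyr) — missense.
Synonymous: 1 of 4.

1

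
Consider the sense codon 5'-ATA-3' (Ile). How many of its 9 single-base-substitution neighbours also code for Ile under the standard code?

Position 1: none → 0 synonymous.
Position 2: none → 0 synonymous.
Position 3: ATT, ATC → 2 synonymous.
Total: 0 + 0 + 2 = 2.

2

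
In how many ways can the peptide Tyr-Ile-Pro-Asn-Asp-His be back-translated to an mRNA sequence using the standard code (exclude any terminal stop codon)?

192

Tyr: 2 codons.
Ile: 3 codons.
Pro: 4 codons.
Asn: 2 codons.
Asp: 2 codons.
His: 2 codons.
2 × 3 × 4 × 2 × 2 × 2 = 192.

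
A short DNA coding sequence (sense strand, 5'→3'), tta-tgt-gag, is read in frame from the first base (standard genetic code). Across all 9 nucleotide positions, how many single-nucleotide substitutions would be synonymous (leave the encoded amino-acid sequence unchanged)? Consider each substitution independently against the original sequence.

Codon 1 (TTA, Leu): 2 synonymous substitutions.
Codon 2 (TGT, Cys): 1 synonymous substitution.
Codon 3 (GAG, Glu): 1 synonymous substitution.
Total: 2 + 1 + 1 = 4.

4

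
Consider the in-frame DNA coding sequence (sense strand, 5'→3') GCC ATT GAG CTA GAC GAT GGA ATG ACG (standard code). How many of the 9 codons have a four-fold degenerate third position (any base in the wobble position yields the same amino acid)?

4

Codon 1 GCC (Ala): third position 4-fold.
Codon 2 ATT (Ile): third position 3-fold.
Codon 3 GAG (Glu): third position 2-fold.
Codon 4 CTA (Leu): third position 4-fold.
Codon 5 GAC (Asp): third position 2-fold.
Codon 6 GAT (Asp): third position 2-fold.
Codon 7 GGA (Gly): third position 4-fold.
Codon 8 ATG (Met): third position 1-fold.
Codon 9 ACG (Thr): third position 4-fold.
Four-fold degenerate third positions: 4.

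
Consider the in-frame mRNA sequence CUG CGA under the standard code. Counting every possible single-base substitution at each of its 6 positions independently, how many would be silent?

8

Codon 1 (CUG, Leu): 4 synonymous substitutions.
Codon 2 (CGA, Arg): 4 synonymous substitutions.
Total: 4 + 4 = 8.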